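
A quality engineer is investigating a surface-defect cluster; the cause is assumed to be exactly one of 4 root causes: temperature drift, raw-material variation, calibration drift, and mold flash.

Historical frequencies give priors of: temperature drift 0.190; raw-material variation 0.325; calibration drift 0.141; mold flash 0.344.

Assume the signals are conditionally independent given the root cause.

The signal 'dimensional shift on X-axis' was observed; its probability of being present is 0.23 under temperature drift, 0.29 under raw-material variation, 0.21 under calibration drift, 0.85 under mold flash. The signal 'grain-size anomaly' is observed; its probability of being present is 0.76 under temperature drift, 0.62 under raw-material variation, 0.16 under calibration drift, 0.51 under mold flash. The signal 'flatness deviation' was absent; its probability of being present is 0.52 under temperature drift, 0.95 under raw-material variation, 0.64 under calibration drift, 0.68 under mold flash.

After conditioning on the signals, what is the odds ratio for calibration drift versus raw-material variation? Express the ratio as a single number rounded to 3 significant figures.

0.584

The normalizing constant cancels in an odds ratio, so compute prior × likelihood for the two hypotheses only (using 1 − P(present | H) for each absent signal):
  calibration drift: 0.141 × 0.21 × 0.16 × (1 − 0.64) = 0.0017055
  raw-material variation: 0.325 × 0.29 × 0.62 × (1 − 0.95) = 0.0029218
Posterior odds = 0.0017055 / 0.0029218 ≈ 0.584.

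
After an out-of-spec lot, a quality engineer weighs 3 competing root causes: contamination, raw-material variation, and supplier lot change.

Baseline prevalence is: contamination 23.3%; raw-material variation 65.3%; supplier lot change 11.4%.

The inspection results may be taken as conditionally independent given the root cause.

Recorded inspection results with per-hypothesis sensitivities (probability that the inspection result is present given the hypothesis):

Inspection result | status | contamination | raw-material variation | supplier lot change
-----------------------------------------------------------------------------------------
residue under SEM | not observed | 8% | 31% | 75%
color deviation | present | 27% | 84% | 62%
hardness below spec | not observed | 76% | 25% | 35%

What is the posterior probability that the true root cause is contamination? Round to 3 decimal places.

0.045

By Bayes' rule with conditional independence, the unnormalized weight for each hypothesis is prior × ∏ likelihoods (using 1 − P(present | H) for each absent inspection result):
  contamination: 0.233 × (1 − 0.08) × 0.27 × (1 − 0.76) = 0.013891
  raw-material variation: 0.653 × (1 − 0.31) × 0.84 × (1 − 0.25) = 0.28386
  supplier lot change: 0.114 × (1 − 0.75) × 0.62 × (1 − 0.35) = 0.011486
Normalizing constant Z = 0.013891 + 0.28386 + 0.011486 = 0.30924.
P(contamination | evidence) = 0.013891 / 0.30924 ≈ 0.045.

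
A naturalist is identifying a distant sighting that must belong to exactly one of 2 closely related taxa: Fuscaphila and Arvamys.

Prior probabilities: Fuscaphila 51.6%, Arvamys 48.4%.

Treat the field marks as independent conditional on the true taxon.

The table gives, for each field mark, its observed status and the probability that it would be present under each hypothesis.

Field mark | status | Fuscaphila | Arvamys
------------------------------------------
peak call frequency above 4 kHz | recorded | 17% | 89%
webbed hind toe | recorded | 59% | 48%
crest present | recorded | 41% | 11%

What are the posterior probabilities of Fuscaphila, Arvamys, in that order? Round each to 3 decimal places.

0.483, 0.517

By Bayes' rule with conditional independence, the unnormalized weight for each hypothesis is prior × ∏ likelihoods:
  Fuscaphila: 0.516 × 0.17 × 0.59 × 0.41 = 0.021219
  Arvamys: 0.484 × 0.89 × 0.48 × 0.11 = 0.022744
Normalizing constant Z = 0.021219 + 0.022744 = 0.043964.
P(Fuscaphila | evidence) = 0.021219 / 0.043964 ≈ 0.483
P(Arvamys | evidence) = 0.022744 / 0.043964 ≈ 0.517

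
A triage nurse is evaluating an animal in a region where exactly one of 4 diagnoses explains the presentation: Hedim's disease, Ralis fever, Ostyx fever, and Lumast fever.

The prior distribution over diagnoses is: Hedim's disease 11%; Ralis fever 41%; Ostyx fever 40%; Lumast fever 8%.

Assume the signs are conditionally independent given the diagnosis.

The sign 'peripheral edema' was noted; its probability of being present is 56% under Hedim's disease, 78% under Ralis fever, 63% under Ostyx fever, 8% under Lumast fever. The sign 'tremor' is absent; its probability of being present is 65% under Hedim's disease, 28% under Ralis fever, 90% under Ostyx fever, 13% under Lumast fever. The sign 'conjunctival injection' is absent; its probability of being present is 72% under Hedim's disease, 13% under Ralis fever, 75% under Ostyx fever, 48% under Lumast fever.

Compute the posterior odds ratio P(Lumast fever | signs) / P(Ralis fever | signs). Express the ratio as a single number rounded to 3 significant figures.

0.0145

The normalizing constant cancels in an odds ratio, so compute prior × likelihood for the two hypotheses only (using 1 − P(present | H) for each absent sign):
  Lumast fever: 0.08 × 0.08 × (1 − 0.13) × (1 − 0.48) = 0.0028954
  Ralis fever: 0.41 × 0.78 × (1 − 0.28) × (1 − 0.13) = 0.20032
Odds(Lumast fever : Ralis fever) = 0.0028954 / 0.20032 ≈ 0.0145.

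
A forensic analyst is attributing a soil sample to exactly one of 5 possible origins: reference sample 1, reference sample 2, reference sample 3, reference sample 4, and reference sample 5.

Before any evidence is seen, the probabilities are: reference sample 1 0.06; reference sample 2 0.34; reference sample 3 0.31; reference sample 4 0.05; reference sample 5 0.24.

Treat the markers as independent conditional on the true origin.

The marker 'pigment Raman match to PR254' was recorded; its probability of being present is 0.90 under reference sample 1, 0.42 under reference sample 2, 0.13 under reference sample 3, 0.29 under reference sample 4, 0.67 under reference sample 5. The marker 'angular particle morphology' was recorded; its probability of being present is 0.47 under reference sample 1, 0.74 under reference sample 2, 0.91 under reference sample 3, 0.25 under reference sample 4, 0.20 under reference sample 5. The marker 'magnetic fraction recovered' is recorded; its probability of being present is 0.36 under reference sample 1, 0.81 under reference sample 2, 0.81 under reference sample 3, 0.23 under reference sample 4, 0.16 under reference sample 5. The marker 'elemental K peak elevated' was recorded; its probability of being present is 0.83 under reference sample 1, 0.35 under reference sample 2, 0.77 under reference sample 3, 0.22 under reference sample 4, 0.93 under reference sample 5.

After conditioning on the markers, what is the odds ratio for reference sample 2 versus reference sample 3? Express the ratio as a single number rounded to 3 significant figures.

Posterior odds equal prior odds times the likelihood ratio; only the two competing hypotheses matter.
  reference sample 2: 0.34 × 0.42 × 0.74 × 0.81 × 0.35 = 0.029958
  reference sample 3: 0.31 × 0.13 × 0.91 × 0.81 × 0.77 = 0.022873
Odds(reference sample 2 : reference sample 3) = 0.029958 / 0.022873 ≈ 1.31.

1.31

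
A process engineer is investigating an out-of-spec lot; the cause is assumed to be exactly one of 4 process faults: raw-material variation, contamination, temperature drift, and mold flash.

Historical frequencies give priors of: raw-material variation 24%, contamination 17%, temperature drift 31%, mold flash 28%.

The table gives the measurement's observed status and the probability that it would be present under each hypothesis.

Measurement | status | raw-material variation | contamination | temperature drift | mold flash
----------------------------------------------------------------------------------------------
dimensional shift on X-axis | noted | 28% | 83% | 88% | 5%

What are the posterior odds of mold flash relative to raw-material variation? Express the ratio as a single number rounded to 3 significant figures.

0.208

Posterior odds equal prior odds times the likelihood ratio; only the two competing hypotheses matter.
  mold flash: 0.28 × 0.05 = 0.014
  raw-material variation: 0.24 × 0.28 = 0.0672
Posterior odds = 0.014 / 0.0672 ≈ 0.208.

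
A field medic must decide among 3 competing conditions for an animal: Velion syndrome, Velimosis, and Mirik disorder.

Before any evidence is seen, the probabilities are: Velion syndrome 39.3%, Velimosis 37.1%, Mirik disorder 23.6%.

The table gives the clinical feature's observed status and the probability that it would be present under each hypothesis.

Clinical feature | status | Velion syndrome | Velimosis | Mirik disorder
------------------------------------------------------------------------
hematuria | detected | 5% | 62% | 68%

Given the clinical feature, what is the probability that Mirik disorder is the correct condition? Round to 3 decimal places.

0.391

By Bayes' rule, the unnormalized weight for each hypothesis is prior × likelihood:
  Velion syndrome: 0.393 × 0.05 = 0.01965
  Velimosis: 0.371 × 0.62 = 0.23002
  Mirik disorder: 0.236 × 0.68 = 0.16048
Normalizing constant Z = 0.01965 + 0.23002 + 0.16048 = 0.41015.
P(Mirik disorder | evidence) = 0.16048 / 0.41015 ≈ 0.391.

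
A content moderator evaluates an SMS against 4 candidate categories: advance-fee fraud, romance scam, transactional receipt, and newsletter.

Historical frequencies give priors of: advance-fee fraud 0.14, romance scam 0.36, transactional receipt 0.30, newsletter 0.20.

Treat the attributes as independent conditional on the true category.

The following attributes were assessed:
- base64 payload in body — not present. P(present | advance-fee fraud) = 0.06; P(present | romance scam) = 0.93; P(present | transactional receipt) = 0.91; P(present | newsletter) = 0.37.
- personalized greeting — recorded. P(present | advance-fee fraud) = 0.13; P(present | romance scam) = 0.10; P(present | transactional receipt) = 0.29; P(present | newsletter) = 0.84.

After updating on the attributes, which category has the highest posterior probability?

For each hypothesis, the unnormalized posterior weight is prior × product of the attribute likelihoods (using 1 − P(present | H) for each absent attribute):
  advance-fee fraud: 0.14 × (1 − 0.06) × 0.13 = 0.017108
  romance scam: 0.36 × (1 − 0.93) × 0.10 = 0.00252
  transactional receipt: 0.30 × (1 − 0.91) × 0.29 = 0.00783
  newsletter: 0.20 × (1 − 0.37) × 0.84 = 0.10584
Normalizing constant Z = 0.017108 + 0.00252 + 0.00783 + 0.10584 = 0.1333.
P(advance-fee fraud | evidence) ≈ 0.017108 / 0.1333 ≈ 0.128
P(romance scam | evidence) ≈ 0.00252 / 0.1333 ≈ 0.019
P(transactional receipt | evidence) ≈ 0.00783 / 0.1333 ≈ 0.059
P(newsletter | evidence) ≈ 0.10584 / 0.1333 ≈ 0.794
The largest is 0.794, so newsletter is most probable.

newsletter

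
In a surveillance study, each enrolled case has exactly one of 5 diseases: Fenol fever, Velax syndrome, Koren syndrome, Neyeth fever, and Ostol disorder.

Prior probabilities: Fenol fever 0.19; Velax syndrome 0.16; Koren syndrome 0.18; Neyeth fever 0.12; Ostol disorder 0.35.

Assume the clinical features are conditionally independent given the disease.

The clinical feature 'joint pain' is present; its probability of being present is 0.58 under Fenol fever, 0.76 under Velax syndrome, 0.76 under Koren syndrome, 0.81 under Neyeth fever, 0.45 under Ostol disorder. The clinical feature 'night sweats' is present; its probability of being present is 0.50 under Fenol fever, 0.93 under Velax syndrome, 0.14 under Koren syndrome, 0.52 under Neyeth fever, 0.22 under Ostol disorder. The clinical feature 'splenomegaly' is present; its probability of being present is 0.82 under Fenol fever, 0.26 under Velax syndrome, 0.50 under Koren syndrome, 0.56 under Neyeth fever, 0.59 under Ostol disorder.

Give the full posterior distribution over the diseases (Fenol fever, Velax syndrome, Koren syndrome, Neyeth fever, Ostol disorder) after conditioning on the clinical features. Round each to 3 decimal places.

0.340, 0.221, 0.072, 0.213, 0.154

Multiply each prior by the joint likelihood of the clinical feature pattern:
  Fenol fever: 0.19 × 0.58 × 0.50 × 0.82 = 0.045182
  Velax syndrome: 0.16 × 0.76 × 0.93 × 0.26 = 0.029403
  Koren syndrome: 0.18 × 0.76 × 0.14 × 0.50 = 0.009576
  Neyeth fever: 0.12 × 0.81 × 0.52 × 0.56 = 0.028305
  Ostol disorder: 0.35 × 0.45 × 0.22 × 0.59 = 0.020443
Marginal likelihood of the evidence = 0.13291.
P(Fenol fever | evidence) = 0.045182 / 0.13291 ≈ 0.340
P(Velax syndrome | evidence) = 0.029403 / 0.13291 ≈ 0.221
P(Koren syndrome | evidence) = 0.009576 / 0.13291 ≈ 0.072
P(Neyeth fever | evidence) = 0.028305 / 0.13291 ≈ 0.213
P(Ostol disorder | evidence) = 0.020443 / 0.13291 ≈ 0.154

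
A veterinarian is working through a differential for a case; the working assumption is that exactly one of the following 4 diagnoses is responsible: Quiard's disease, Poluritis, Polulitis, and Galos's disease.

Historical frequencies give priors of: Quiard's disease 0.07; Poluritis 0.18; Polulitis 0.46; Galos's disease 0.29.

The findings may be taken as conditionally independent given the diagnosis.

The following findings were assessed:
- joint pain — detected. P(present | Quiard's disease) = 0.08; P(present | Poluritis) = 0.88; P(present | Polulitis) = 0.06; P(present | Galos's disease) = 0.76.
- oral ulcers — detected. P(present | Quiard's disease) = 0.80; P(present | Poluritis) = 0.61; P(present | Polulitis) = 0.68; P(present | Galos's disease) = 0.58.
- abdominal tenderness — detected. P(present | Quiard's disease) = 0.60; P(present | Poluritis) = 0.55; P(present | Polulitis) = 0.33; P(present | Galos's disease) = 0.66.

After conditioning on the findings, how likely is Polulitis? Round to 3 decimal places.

0.042

By Bayes' rule with conditional independence, the unnormalized weight for each hypothesis is prior × ∏ likelihoods:
  Quiard's disease: 0.07 × 0.08 × 0.80 × 0.60 = 0.002688
  Poluritis: 0.18 × 0.88 × 0.61 × 0.55 = 0.053143
  Polulitis: 0.46 × 0.06 × 0.68 × 0.33 = 0.0061934
  Galos's disease: 0.29 × 0.76 × 0.58 × 0.66 = 0.084369
The unnormalized weights sum to 0.14639.
P(Polulitis | evidence) = 0.0061934 / 0.14639 ≈ 0.042.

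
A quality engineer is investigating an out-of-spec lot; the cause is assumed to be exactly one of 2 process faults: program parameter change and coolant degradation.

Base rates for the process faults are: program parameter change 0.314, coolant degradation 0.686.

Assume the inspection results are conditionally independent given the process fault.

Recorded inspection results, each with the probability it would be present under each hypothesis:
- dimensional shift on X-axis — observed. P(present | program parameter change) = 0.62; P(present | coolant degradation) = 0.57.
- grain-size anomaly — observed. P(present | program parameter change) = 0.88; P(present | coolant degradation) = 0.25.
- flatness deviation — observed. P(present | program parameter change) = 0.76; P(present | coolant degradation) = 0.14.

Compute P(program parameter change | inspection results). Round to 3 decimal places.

0.905

Multiply each prior by the joint likelihood of the inspection result pattern:
  program parameter change: 0.314 × 0.62 × 0.88 × 0.76 = 0.1302
  coolant degradation: 0.686 × 0.57 × 0.25 × 0.14 = 0.013686
Normalizing constant Z = 0.1302 + 0.013686 = 0.14389.
P(program parameter change | evidence) = 0.1302 / 0.14389 ≈ 0.905.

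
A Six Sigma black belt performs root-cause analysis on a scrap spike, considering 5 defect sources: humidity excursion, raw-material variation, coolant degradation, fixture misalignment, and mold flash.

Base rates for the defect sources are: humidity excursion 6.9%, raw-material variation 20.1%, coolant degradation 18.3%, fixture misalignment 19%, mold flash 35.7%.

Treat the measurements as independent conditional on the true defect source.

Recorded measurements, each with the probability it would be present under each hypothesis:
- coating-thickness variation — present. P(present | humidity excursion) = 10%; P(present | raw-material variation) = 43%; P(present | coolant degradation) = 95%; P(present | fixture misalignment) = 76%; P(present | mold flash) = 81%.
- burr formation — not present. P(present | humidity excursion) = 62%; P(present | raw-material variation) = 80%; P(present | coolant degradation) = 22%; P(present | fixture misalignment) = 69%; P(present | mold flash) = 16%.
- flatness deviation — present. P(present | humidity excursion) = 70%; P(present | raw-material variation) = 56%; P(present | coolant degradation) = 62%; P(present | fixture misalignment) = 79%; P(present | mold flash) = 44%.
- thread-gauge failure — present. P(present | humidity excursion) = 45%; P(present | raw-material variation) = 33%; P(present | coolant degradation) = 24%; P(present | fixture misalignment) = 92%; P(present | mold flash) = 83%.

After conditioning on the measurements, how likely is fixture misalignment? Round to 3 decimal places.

0.224

By Bayes' rule with conditional independence, the unnormalized weight for each hypothesis is prior × ∏ likelihoods (using 1 − P(present | H) for each absent measurement):
  humidity excursion: 0.069 × 0.10 × (1 − 0.62) × 0.70 × 0.45 = 0.00082593
  raw-material variation: 0.201 × 0.43 × (1 − 0.80) × 0.56 × 0.33 = 0.0031945
  coolant degradation: 0.183 × 0.95 × (1 − 0.22) × 0.62 × 0.24 = 0.020178
  fixture misalignment: 0.190 × 0.76 × (1 − 0.69) × 0.79 × 0.92 = 0.032534
  mold flash: 0.357 × 0.81 × (1 − 0.16) × 0.44 × 0.83 = 0.088708
Marginal likelihood of the evidence = 0.14544.
P(fixture misalignment | evidence) = 0.032534 / 0.14544 ≈ 0.224.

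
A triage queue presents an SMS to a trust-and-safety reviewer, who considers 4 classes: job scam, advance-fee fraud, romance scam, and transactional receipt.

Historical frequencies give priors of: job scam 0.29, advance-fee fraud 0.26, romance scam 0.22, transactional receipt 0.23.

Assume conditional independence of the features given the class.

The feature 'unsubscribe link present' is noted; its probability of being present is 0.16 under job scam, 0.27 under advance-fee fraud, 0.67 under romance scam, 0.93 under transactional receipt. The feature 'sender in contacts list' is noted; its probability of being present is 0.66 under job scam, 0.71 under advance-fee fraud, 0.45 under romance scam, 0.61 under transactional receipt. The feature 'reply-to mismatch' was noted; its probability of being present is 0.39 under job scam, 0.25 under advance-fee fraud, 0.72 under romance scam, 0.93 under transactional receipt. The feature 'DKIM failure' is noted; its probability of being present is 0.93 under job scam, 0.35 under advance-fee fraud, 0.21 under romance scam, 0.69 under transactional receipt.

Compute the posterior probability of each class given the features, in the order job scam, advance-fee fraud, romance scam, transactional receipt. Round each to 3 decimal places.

Multiply each prior by the joint likelihood of the feature pattern:
  job scam: 0.29 × 0.16 × 0.66 × 0.39 × 0.93 = 0.011107
  advance-fee fraud: 0.26 × 0.27 × 0.71 × 0.25 × 0.35 = 0.0043612
  romance scam: 0.22 × 0.67 × 0.45 × 0.72 × 0.21 = 0.010029
  transactional receipt: 0.23 × 0.93 × 0.61 × 0.93 × 0.69 = 0.083728
Marginal likelihood of the evidence = 0.10923.
P(job scam | evidence) = 0.011107 / 0.10923 ≈ 0.102
P(advance-fee fraud | evidence) = 0.0043612 / 0.10923 ≈ 0.040
P(romance scam | evidence) = 0.010029 / 0.10923 ≈ 0.092
P(transactional receipt | evidence) = 0.083728 / 0.10923 ≈ 0.767

0.102, 0.040, 0.092, 0.767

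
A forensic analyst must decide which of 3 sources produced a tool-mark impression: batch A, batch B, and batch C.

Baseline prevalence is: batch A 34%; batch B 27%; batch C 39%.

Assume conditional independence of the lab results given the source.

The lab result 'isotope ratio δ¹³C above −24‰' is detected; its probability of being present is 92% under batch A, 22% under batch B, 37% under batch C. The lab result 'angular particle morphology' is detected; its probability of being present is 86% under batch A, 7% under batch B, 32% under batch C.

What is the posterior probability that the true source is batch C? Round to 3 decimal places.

0.145

Multiply each prior by the joint likelihood of the lab result pattern:
  batch A: 0.34 × 0.92 × 0.86 = 0.26901
  batch B: 0.27 × 0.22 × 0.07 = 0.004158
  batch C: 0.39 × 0.37 × 0.32 = 0.046176
The unnormalized weights sum to 0.31934.
P(batch C | evidence) = 0.046176 / 0.31934 ≈ 0.145.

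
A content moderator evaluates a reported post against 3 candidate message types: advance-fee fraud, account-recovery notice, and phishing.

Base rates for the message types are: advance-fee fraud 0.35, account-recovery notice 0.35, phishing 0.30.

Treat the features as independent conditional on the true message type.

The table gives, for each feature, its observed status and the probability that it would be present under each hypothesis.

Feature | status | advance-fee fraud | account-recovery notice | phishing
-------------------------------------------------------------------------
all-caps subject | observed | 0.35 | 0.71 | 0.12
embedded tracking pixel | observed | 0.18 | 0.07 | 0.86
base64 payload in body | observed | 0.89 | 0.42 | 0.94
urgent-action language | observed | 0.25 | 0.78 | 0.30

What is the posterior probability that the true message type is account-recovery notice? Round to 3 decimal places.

0.295

By Bayes' rule with conditional independence, the unnormalized weight for each hypothesis is prior × ∏ likelihoods:
  advance-fee fraud: 0.35 × 0.35 × 0.18 × 0.89 × 0.25 = 0.0049061
  account-recovery notice: 0.35 × 0.71 × 0.07 × 0.42 × 0.78 = 0.0056986
  phishing: 0.30 × 0.12 × 0.86 × 0.94 × 0.30 = 0.0087307
Normalizing constant Z = 0.0049061 + 0.0056986 + 0.0087307 = 0.019335.
P(account-recovery notice | evidence) = 0.0056986 / 0.019335 ≈ 0.295.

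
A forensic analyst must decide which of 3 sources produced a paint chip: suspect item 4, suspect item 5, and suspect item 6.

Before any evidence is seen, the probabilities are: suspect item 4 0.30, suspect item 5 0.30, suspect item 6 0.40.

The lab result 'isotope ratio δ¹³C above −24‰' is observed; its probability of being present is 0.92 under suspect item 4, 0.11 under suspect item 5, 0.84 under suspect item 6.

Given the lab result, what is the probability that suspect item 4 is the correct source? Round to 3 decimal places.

For each hypothesis, the unnormalized posterior weight is prior × likelihood:
  suspect item 4: 0.30 × 0.92 = 0.276
  suspect item 5: 0.30 × 0.11 = 0.033
  suspect item 6: 0.40 × 0.84 = 0.336
Marginal likelihood of the evidence = 0.645.
P(suspect item 4 | evidence) = 0.276 / 0.645 ≈ 0.428.

0.428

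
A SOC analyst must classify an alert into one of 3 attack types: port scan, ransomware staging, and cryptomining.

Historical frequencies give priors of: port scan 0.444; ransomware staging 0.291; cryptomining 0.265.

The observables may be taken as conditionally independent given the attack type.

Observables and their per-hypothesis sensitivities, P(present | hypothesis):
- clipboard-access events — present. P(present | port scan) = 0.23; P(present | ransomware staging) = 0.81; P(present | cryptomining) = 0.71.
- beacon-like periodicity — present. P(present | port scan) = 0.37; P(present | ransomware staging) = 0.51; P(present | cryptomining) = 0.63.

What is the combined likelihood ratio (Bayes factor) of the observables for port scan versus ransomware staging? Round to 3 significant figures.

Take the product of per-observable likelihoods under each hypothesis, then divide.
  port scan: 0.23 × 0.37 = 0.0851
  ransomware staging: 0.81 × 0.51 = 0.4131
Bayes factor = 0.0851 / 0.4131 ≈ 0.206

0.206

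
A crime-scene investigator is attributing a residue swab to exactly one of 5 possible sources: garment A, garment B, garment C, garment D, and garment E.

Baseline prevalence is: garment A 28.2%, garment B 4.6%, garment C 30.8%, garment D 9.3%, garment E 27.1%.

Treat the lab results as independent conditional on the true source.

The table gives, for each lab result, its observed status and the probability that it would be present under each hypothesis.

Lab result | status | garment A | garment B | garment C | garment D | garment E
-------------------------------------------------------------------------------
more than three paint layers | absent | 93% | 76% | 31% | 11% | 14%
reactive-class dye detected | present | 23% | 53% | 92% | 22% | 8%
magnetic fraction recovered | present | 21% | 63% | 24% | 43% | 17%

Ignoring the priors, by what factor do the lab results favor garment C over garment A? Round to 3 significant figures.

45.1

Joint likelihood of the lab result pattern under each hypothesis (using 1 − P(present | H) for each absent lab result):
  garment C: (1 − 0.31) × 0.92 × 0.24 = 0.15235
  garment A: (1 − 0.93) × 0.23 × 0.21 = 0.003381
Bayes factor = 0.15235 / 0.003381 ≈ 45.1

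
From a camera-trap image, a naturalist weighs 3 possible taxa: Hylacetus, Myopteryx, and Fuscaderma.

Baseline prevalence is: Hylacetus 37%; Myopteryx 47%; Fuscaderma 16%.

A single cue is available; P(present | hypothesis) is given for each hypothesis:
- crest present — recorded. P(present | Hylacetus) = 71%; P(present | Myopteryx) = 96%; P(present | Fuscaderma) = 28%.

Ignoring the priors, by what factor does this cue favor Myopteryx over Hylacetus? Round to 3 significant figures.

1.35

Likelihood of this cue under each hypothesis:
  Myopteryx: 0.96
  Hylacetus: 0.71
Bayes factor = 0.96 / 0.71 ≈ 1.35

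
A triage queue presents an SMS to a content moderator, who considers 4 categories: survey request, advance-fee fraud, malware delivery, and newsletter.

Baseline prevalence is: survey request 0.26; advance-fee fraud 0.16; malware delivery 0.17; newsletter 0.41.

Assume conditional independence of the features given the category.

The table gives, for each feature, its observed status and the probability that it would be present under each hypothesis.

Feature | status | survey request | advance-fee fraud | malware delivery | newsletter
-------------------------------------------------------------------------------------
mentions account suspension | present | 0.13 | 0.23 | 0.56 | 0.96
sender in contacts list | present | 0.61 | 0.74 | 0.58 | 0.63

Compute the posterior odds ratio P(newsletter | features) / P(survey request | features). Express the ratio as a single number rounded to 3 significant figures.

The normalizing constant cancels in an odds ratio, so compute prior × likelihood for the two hypotheses only:
  newsletter: 0.41 × 0.96 × 0.63 = 0.24797
  survey request: 0.26 × 0.13 × 0.61 = 0.020618
Odds(newsletter : survey request) = 0.24797 / 0.020618 ≈ 12.0.

12.0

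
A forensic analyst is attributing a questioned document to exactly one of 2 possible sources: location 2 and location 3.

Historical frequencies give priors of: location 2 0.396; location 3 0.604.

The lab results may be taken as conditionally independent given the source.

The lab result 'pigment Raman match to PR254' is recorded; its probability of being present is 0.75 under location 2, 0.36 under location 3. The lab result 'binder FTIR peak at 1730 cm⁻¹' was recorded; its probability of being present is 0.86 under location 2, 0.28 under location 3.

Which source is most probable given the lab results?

For each hypothesis, the unnormalized posterior weight is prior × product of the lab result likelihoods:
  location 2: 0.396 × 0.75 × 0.86 = 0.25542
  location 3: 0.604 × 0.36 × 0.28 = 0.060883
Marginal likelihood of the evidence = 0.3163.
P(location 2 | evidence) ≈ 0.25542 / 0.3163 ≈ 0.808
P(location 3 | evidence) ≈ 0.060883 / 0.3163 ≈ 0.192
The largest is 0.808, so location 2 is most probable.

location 2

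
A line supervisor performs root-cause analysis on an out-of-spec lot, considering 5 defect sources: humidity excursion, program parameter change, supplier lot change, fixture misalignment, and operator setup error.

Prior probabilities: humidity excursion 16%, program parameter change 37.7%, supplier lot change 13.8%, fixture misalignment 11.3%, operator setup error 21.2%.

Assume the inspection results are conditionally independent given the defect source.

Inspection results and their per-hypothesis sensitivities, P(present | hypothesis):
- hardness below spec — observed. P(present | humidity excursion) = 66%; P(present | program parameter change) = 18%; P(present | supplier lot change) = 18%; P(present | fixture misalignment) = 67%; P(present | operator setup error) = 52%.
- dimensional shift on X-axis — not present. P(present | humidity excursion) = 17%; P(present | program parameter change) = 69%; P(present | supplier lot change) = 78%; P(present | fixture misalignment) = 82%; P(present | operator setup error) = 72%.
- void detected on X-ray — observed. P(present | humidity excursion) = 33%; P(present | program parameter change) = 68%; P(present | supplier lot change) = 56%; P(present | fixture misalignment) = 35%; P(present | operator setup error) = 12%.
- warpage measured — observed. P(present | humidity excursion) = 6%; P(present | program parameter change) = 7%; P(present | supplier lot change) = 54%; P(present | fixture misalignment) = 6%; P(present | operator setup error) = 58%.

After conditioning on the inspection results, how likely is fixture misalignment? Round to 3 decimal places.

0.042

By Bayes' rule with conditional independence, the unnormalized weight for each hypothesis is prior × ∏ likelihoods (using 1 − P(present | H) for each absent inspection result):
  humidity excursion: 0.160 × 0.66 × (1 − 0.17) × 0.33 × 0.06 = 0.0017354
  program parameter change: 0.377 × 0.18 × (1 − 0.69) × 0.68 × 0.07 = 0.0010013
  supplier lot change: 0.138 × 0.18 × (1 − 0.78) × 0.56 × 0.54 = 0.0016526
  fixture misalignment: 0.113 × 0.67 × (1 − 0.82) × 0.35 × 0.06 = 0.00028618
  operator setup error: 0.212 × 0.52 × (1 − 0.72) × 0.12 × 0.58 = 0.0021484
The unnormalized weights sum to 0.0068239.
P(fixture misalignment | evidence) = 0.00028618 / 0.0068239 ≈ 0.042.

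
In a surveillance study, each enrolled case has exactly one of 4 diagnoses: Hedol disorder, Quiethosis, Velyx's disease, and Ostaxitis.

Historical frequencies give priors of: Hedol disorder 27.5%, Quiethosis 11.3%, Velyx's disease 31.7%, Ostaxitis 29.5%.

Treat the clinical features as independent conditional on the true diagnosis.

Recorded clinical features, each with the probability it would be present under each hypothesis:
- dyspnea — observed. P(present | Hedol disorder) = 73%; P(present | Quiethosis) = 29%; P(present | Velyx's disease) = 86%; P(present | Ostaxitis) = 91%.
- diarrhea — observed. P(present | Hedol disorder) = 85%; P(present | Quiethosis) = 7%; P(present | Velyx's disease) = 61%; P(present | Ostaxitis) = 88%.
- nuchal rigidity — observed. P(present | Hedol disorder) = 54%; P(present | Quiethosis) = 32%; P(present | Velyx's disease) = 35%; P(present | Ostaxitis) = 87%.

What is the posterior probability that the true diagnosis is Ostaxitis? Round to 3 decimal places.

0.576

Multiply each prior by the joint likelihood of the clinical feature pattern:
  Hedol disorder: 0.275 × 0.73 × 0.85 × 0.54 = 0.092144
  Quiethosis: 0.113 × 0.29 × 0.07 × 0.32 = 0.00073405
  Velyx's disease: 0.317 × 0.86 × 0.61 × 0.35 = 0.058204
  Ostaxitis: 0.295 × 0.91 × 0.88 × 0.87 = 0.20553
Marginal likelihood of the evidence = 0.35661.
P(Ostaxitis | evidence) = 0.20553 / 0.35661 ≈ 0.576.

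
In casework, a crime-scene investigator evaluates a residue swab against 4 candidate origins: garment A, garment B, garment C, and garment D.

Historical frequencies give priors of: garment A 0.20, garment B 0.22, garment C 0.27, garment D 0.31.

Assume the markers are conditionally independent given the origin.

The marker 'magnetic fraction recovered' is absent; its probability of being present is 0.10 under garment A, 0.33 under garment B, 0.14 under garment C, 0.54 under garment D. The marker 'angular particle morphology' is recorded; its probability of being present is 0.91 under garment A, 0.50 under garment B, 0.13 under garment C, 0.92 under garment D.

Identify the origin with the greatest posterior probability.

garment A

Multiply each prior by the joint likelihood of the marker pattern (using 1 − P(present | H) for each absent marker):
  garment A: 0.20 × (1 − 0.10) × 0.91 = 0.1638
  garment B: 0.22 × (1 − 0.33) × 0.50 = 0.0737
  garment C: 0.27 × (1 − 0.14) × 0.13 = 0.030186
  garment D: 0.31 × (1 − 0.54) × 0.92 = 0.13119
The unnormalized weights sum to 0.39888.
P(garment A | evidence) ≈ 0.1638 / 0.39888 ≈ 0.411
P(garment B | evidence) ≈ 0.0737 / 0.39888 ≈ 0.185
P(garment C | evidence) ≈ 0.030186 / 0.39888 ≈ 0.076
P(garment D | evidence) ≈ 0.13119 / 0.39888 ≈ 0.329
The largest is 0.411, so garment A is most probable.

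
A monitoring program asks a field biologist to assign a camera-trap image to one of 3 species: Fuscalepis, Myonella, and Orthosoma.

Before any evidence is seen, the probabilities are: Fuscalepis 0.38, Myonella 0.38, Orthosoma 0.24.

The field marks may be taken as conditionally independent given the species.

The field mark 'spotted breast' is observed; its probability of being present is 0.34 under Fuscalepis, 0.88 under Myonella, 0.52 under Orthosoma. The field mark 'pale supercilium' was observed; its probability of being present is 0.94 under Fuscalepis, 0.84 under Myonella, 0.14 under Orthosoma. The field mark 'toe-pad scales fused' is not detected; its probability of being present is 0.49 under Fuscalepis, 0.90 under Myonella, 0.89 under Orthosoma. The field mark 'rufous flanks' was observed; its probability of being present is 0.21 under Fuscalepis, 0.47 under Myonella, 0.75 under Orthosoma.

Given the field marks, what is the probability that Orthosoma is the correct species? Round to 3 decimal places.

For each hypothesis, the unnormalized posterior weight is prior × product of the field mark likelihoods (using 1 − P(present | H) for each absent field mark):
  Fuscalepis: 0.38 × 0.34 × 0.94 × (1 − 0.49) × 0.21 = 0.013007
  Myonella: 0.38 × 0.88 × 0.84 × (1 − 0.90) × 0.47 = 0.013202
  Orthosoma: 0.24 × 0.52 × 0.14 × (1 − 0.89) × 0.75 = 0.0014414
Normalizing constant Z = 0.013007 + 0.013202 + 0.0014414 = 0.027651.
P(Orthosoma | evidence) = 0.0014414 / 0.027651 ≈ 0.052.

0.052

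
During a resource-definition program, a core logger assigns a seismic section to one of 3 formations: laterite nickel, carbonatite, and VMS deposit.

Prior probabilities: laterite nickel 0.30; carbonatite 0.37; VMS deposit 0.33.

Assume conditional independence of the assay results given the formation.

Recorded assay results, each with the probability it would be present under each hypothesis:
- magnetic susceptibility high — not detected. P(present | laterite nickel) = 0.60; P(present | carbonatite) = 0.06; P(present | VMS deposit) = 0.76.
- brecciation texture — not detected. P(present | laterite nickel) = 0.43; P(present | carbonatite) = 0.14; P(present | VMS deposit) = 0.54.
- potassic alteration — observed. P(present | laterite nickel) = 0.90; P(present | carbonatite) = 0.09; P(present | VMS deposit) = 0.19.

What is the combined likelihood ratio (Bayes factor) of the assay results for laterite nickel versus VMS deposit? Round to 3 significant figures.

9.78

The Bayes factor is the ratio of the joint likelihoods of the assay result pattern under the two hypotheses (using 1 − P(present | H) for each absent assay result).
  laterite nickel: (1 − 0.60) × (1 − 0.43) × 0.90 = 0.2052
  VMS deposit: (1 − 0.76) × (1 − 0.54) × 0.19 = 0.020976
Bayes factor = 0.2052 / 0.020976 ≈ 9.78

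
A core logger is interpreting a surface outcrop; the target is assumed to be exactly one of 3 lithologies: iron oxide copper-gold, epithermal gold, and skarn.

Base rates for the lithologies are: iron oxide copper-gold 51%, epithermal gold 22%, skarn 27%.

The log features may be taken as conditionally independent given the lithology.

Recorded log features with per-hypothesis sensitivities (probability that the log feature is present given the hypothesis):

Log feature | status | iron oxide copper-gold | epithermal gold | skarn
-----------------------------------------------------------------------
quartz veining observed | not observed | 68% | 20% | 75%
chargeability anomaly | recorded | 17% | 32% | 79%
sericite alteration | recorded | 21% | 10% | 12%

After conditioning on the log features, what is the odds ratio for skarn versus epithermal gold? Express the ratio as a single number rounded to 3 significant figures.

1.14

Posterior odds equal prior odds times the likelihood ratio; only the two competing hypotheses matter (using 1 − P(present | H) for each absent log feature).
  skarn: 0.27 × (1 − 0.75) × 0.79 × 0.12 = 0.006399
  epithermal gold: 0.22 × (1 − 0.20) × 0.32 × 0.10 = 0.005632
Posterior odds = 0.006399 / 0.005632 ≈ 1.14.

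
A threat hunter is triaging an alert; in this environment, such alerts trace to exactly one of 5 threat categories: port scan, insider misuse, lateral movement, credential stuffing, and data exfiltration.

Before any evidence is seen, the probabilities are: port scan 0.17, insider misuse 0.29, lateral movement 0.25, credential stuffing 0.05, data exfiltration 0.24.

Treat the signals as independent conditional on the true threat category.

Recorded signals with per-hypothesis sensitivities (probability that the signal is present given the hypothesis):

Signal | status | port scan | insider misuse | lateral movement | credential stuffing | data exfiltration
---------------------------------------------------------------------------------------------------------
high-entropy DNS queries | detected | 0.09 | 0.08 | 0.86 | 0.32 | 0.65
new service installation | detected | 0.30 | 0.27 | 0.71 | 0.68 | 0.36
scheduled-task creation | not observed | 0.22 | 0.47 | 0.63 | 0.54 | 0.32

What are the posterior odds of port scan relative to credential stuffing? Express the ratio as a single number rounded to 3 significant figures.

Posterior odds equal prior odds times the likelihood ratio; only the two competing hypotheses matter (using 1 − P(present | H) for each absent signal).
  port scan: 0.17 × 0.09 × 0.30 × (1 − 0.22) = 0.0035802
  credential stuffing: 0.05 × 0.32 × 0.68 × (1 − 0.54) = 0.0050048
Odds(port scan : credential stuffing) = 0.0035802 / 0.0050048 ≈ 0.715.

0.715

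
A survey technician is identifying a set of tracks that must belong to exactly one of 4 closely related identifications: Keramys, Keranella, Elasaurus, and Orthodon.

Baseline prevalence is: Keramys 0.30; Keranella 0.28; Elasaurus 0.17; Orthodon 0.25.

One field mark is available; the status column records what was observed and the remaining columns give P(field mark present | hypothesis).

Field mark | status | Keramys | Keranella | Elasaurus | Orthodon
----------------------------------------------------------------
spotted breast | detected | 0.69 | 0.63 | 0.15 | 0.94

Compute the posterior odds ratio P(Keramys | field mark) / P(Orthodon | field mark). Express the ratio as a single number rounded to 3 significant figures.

Posterior odds equal prior odds times the likelihood ratio; only the two competing hypotheses matter.
  Keramys: 0.30 × 0.69 = 0.207
  Orthodon: 0.25 × 0.94 = 0.235
Odds(Keramys : Orthodon) = 0.207 / 0.235 ≈ 0.881.

0.881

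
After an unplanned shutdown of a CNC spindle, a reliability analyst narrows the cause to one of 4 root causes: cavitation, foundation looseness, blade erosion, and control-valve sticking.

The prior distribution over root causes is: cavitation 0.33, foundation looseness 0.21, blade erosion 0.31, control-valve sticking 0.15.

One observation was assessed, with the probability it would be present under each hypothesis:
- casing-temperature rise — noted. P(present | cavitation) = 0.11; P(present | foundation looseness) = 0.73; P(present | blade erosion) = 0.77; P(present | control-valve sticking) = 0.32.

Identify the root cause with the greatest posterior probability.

For each hypothesis, the unnormalized posterior weight is prior × likelihood:
  cavitation: 0.33 × 0.11 = 0.0363
  foundation looseness: 0.21 × 0.73 = 0.1533
  blade erosion: 0.31 × 0.77 = 0.2387
  control-valve sticking: 0.15 × 0.32 = 0.048
The unnormalized weights sum to 0.4763.
P(cavitation | evidence) ≈ 0.0363 / 0.4763 ≈ 0.076
P(foundation looseness | evidence) ≈ 0.1533 / 0.4763 ≈ 0.322
P(blade erosion | evidence) ≈ 0.2387 / 0.4763 ≈ 0.501
P(control-valve sticking | evidence) ≈ 0.048 / 0.4763 ≈ 0.101
The largest is 0.501, so blade erosion is most probable.

blade erosion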